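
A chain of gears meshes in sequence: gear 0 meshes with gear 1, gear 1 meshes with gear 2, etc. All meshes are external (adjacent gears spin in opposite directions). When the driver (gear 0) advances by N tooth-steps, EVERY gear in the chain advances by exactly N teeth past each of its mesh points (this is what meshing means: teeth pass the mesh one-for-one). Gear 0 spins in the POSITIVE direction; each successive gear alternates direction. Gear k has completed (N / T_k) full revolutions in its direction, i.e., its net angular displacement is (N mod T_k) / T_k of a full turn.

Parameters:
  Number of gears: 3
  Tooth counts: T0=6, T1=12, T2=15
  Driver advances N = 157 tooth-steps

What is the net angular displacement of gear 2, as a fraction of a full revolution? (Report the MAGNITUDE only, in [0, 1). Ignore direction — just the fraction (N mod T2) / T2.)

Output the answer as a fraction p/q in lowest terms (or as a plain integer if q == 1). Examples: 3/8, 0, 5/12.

Answer: 7/15

Derivation:
Chain of 3 gears, tooth counts: [6, 12, 15]
  gear 0: T0=6, direction=positive, advance = 157 mod 6 = 1 teeth = 1/6 turn
  gear 1: T1=12, direction=negative, advance = 157 mod 12 = 1 teeth = 1/12 turn
  gear 2: T2=15, direction=positive, advance = 157 mod 15 = 7 teeth = 7/15 turn
Gear 2: 157 mod 15 = 7
Fraction = 7 / 15 = 7/15 (gcd(7,15)=1) = 7/15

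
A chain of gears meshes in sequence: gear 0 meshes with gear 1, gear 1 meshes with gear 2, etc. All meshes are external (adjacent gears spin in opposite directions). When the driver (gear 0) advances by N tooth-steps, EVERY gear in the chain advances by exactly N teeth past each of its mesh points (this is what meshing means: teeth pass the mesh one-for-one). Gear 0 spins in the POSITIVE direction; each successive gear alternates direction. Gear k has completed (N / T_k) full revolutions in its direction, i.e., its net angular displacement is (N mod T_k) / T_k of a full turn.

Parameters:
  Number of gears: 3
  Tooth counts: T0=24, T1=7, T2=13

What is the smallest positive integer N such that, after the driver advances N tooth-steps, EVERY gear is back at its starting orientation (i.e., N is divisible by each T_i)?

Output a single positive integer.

Answer: 2184

Derivation:
Gear k returns to start when N is a multiple of T_k.
All gears at start simultaneously when N is a common multiple of [24, 7, 13]; the smallest such N is lcm(24, 7, 13).
Start: lcm = T0 = 24
Fold in T1=7: gcd(24, 7) = 1; lcm(24, 7) = 24 * 7 / 1 = 168 / 1 = 168
Fold in T2=13: gcd(168, 13) = 1; lcm(168, 13) = 168 * 13 / 1 = 2184 / 1 = 2184
Full cycle length = 2184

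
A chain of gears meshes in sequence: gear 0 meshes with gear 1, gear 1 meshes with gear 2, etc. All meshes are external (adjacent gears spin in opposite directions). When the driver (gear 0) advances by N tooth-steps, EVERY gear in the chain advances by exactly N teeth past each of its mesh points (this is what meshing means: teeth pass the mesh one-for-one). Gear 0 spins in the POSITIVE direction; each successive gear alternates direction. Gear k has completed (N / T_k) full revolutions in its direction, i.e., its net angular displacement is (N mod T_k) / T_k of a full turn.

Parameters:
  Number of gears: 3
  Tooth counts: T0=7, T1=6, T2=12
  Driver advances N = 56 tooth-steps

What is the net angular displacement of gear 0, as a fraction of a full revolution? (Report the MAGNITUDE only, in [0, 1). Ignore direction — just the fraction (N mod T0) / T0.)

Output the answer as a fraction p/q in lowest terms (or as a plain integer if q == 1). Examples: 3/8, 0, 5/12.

Answer: 0

Derivation:
Chain of 3 gears, tooth counts: [7, 6, 12]
  gear 0: T0=7, direction=positive, advance = 56 mod 7 = 0 teeth = 0/7 turn
  gear 1: T1=6, direction=negative, advance = 56 mod 6 = 2 teeth = 2/6 turn
  gear 2: T2=12, direction=positive, advance = 56 mod 12 = 8 teeth = 8/12 turn
Gear 0: 56 mod 7 = 0
Fraction = 0 / 7 = 0/1 (gcd(0,7)=7) = 0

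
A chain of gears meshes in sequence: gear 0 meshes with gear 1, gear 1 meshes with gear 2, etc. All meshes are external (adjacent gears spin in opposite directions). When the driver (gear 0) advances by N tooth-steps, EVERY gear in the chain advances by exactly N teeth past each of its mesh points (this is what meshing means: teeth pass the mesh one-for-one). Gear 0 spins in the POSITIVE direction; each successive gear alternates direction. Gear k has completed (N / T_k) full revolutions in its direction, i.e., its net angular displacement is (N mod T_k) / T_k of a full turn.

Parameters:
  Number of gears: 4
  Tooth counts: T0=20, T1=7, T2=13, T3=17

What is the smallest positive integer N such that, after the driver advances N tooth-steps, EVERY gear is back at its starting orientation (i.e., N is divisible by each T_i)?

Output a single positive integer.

Answer: 30940

Derivation:
Gear k returns to start when N is a multiple of T_k.
All gears at start simultaneously when N is a common multiple of [20, 7, 13, 17]; the smallest such N is lcm(20, 7, 13, 17).
Start: lcm = T0 = 20
Fold in T1=7: gcd(20, 7) = 1; lcm(20, 7) = 20 * 7 / 1 = 140 / 1 = 140
Fold in T2=13: gcd(140, 13) = 1; lcm(140, 13) = 140 * 13 / 1 = 1820 / 1 = 1820
Fold in T3=17: gcd(1820, 17) = 1; lcm(1820, 17) = 1820 * 17 / 1 = 30940 / 1 = 30940
Full cycle length = 30940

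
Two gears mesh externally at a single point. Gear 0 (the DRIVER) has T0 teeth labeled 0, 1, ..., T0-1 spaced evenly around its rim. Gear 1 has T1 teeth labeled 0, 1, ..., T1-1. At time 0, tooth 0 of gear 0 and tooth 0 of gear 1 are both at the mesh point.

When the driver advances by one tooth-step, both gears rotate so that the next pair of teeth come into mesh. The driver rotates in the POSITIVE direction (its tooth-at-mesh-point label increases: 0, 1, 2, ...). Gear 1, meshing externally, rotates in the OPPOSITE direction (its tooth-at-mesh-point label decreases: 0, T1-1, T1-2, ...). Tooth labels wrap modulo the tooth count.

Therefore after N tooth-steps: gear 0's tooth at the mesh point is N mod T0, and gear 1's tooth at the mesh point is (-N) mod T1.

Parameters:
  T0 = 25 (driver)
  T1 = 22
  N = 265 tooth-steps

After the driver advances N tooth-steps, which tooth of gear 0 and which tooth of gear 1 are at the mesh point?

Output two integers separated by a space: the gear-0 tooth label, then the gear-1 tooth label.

Gear 0 (driver, T0=25): tooth at mesh = N mod T0
  265 = 10 * 25 + 15, so 265 mod 25 = 15
  gear 0 tooth = 15
Gear 1 (driven, T1=22): tooth at mesh = (-N) mod T1
  265 = 12 * 22 + 1, so 265 mod 22 = 1
  (-265) mod 22 = (-1) mod 22 = 22 - 1 = 21
Mesh after 265 steps: gear-0 tooth 15 meets gear-1 tooth 21

Answer: 15 21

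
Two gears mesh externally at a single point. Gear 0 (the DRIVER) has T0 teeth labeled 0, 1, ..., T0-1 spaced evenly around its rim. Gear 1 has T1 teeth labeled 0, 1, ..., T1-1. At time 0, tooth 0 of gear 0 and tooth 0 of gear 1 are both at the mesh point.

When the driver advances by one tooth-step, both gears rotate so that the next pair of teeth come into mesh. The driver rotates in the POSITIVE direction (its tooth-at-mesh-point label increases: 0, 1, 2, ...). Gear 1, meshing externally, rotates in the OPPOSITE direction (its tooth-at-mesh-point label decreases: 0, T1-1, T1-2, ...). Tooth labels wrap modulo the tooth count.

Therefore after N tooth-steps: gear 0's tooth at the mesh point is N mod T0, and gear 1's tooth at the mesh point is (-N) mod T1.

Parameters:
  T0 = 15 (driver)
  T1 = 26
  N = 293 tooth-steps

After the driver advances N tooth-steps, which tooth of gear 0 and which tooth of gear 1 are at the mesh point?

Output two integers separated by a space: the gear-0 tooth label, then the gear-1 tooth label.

Answer: 8 19

Derivation:
Gear 0 (driver, T0=15): tooth at mesh = N mod T0
  293 = 19 * 15 + 8, so 293 mod 15 = 8
  gear 0 tooth = 8
Gear 1 (driven, T1=26): tooth at mesh = (-N) mod T1
  293 = 11 * 26 + 7, so 293 mod 26 = 7
  (-293) mod 26 = (-7) mod 26 = 26 - 7 = 19
Mesh after 293 steps: gear-0 tooth 8 meets gear-1 tooth 19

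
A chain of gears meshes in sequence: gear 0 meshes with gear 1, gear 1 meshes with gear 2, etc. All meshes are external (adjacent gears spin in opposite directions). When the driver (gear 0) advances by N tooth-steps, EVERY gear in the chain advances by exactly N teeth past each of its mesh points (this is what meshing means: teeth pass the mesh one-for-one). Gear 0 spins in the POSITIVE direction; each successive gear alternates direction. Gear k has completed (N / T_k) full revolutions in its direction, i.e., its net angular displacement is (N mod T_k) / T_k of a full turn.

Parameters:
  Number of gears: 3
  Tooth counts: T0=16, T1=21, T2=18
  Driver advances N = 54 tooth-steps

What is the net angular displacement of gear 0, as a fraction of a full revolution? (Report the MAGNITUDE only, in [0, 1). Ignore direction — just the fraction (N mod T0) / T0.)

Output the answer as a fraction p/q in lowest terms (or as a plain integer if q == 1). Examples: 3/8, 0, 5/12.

Chain of 3 gears, tooth counts: [16, 21, 18]
  gear 0: T0=16, direction=positive, advance = 54 mod 16 = 6 teeth = 6/16 turn
  gear 1: T1=21, direction=negative, advance = 54 mod 21 = 12 teeth = 12/21 turn
  gear 2: T2=18, direction=positive, advance = 54 mod 18 = 0 teeth = 0/18 turn
Gear 0: 54 mod 16 = 6
Fraction = 6 / 16 = 3/8 (gcd(6,16)=2) = 3/8

Answer: 3/8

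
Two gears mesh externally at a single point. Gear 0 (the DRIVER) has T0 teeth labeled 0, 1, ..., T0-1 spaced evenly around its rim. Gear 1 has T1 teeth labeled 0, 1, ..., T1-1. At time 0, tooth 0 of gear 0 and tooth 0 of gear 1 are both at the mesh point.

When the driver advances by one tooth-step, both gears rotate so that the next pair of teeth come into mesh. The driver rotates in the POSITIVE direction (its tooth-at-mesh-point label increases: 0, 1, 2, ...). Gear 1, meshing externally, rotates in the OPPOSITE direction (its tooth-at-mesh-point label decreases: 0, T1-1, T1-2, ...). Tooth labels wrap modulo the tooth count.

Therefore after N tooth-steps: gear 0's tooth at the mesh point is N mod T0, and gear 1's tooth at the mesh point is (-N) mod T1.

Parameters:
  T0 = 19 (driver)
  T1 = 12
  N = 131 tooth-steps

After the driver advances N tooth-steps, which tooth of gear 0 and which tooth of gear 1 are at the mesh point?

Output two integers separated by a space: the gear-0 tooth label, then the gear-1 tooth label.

Gear 0 (driver, T0=19): tooth at mesh = N mod T0
  131 = 6 * 19 + 17, so 131 mod 19 = 17
  gear 0 tooth = 17
Gear 1 (driven, T1=12): tooth at mesh = (-N) mod T1
  131 = 10 * 12 + 11, so 131 mod 12 = 11
  (-131) mod 12 = (-11) mod 12 = 12 - 11 = 1
Mesh after 131 steps: gear-0 tooth 17 meets gear-1 tooth 1

Answer: 17 1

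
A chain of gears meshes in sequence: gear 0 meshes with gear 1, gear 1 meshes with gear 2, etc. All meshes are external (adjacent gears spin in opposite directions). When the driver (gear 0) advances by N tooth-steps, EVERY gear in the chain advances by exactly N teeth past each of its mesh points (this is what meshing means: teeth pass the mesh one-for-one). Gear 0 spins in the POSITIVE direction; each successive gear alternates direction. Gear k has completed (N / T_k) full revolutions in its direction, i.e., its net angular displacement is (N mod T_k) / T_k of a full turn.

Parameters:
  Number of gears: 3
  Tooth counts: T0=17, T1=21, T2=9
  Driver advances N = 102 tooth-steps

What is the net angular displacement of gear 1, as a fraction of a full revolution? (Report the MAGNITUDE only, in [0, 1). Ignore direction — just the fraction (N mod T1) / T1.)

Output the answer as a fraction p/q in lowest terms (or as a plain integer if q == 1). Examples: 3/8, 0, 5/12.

Chain of 3 gears, tooth counts: [17, 21, 9]
  gear 0: T0=17, direction=positive, advance = 102 mod 17 = 0 teeth = 0/17 turn
  gear 1: T1=21, direction=negative, advance = 102 mod 21 = 18 teeth = 18/21 turn
  gear 2: T2=9, direction=positive, advance = 102 mod 9 = 3 teeth = 3/9 turn
Gear 1: 102 mod 21 = 18
Fraction = 18 / 21 = 6/7 (gcd(18,21)=3) = 6/7

Answer: 6/7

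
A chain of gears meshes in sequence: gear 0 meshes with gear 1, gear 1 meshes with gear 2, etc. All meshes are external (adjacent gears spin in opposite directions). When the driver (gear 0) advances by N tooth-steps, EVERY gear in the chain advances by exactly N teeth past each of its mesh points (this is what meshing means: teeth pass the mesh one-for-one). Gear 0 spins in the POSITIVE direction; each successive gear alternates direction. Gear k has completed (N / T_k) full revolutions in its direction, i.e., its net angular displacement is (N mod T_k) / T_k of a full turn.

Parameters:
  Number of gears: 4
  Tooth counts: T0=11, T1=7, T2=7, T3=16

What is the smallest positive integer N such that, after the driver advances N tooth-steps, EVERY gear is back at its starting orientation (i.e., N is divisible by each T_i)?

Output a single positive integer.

Gear k returns to start when N is a multiple of T_k.
All gears at start simultaneously when N is a common multiple of [11, 7, 7, 16]; the smallest such N is lcm(11, 7, 7, 16).
Start: lcm = T0 = 11
Fold in T1=7: gcd(11, 7) = 1; lcm(11, 7) = 11 * 7 / 1 = 77 / 1 = 77
Fold in T2=7: gcd(77, 7) = 7; lcm(77, 7) = 77 * 7 / 7 = 539 / 7 = 77
Fold in T3=16: gcd(77, 16) = 1; lcm(77, 16) = 77 * 16 / 1 = 1232 / 1 = 1232
Full cycle length = 1232

Answer: 1232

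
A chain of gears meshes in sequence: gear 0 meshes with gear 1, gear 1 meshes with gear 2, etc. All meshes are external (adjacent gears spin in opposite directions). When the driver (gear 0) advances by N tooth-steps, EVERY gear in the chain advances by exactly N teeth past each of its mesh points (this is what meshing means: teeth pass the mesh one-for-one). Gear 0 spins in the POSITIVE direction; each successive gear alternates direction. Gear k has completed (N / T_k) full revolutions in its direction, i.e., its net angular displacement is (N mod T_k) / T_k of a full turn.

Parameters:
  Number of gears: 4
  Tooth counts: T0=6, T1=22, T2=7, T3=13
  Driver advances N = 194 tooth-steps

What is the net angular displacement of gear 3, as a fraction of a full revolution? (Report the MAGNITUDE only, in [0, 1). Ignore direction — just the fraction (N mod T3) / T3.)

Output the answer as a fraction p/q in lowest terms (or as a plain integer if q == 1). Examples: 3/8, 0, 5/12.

Answer: 12/13

Derivation:
Chain of 4 gears, tooth counts: [6, 22, 7, 13]
  gear 0: T0=6, direction=positive, advance = 194 mod 6 = 2 teeth = 2/6 turn
  gear 1: T1=22, direction=negative, advance = 194 mod 22 = 18 teeth = 18/22 turn
  gear 2: T2=7, direction=positive, advance = 194 mod 7 = 5 teeth = 5/7 turn
  gear 3: T3=13, direction=negative, advance = 194 mod 13 = 12 teeth = 12/13 turn
Gear 3: 194 mod 13 = 12
Fraction = 12 / 13 = 12/13 (gcd(12,13)=1) = 12/13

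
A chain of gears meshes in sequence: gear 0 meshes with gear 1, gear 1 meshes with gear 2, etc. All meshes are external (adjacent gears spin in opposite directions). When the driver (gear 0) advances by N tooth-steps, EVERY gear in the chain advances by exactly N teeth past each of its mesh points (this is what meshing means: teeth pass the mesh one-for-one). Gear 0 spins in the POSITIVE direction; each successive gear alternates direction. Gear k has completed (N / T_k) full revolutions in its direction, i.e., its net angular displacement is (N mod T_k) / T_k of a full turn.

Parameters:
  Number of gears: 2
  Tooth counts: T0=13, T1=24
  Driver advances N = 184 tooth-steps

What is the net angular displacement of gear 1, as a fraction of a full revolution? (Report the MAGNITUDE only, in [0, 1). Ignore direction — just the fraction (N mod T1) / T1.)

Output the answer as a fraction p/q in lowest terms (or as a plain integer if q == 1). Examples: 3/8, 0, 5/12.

Answer: 2/3

Derivation:
Chain of 2 gears, tooth counts: [13, 24]
  gear 0: T0=13, direction=positive, advance = 184 mod 13 = 2 teeth = 2/13 turn
  gear 1: T1=24, direction=negative, advance = 184 mod 24 = 16 teeth = 16/24 turn
Gear 1: 184 mod 24 = 16
Fraction = 16 / 24 = 2/3 (gcd(16,24)=8) = 2/3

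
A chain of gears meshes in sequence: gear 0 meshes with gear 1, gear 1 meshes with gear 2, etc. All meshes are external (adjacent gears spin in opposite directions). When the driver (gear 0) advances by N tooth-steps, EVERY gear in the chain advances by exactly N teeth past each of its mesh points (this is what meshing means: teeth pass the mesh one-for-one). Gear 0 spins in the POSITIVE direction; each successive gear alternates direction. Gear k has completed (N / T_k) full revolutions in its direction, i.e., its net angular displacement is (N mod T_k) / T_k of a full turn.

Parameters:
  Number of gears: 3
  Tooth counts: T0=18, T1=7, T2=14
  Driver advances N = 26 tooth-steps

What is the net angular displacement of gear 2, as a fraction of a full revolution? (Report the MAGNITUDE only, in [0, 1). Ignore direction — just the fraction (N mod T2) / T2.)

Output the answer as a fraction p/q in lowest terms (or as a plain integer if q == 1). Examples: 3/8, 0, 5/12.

Answer: 6/7

Derivation:
Chain of 3 gears, tooth counts: [18, 7, 14]
  gear 0: T0=18, direction=positive, advance = 26 mod 18 = 8 teeth = 8/18 turn
  gear 1: T1=7, direction=negative, advance = 26 mod 7 = 5 teeth = 5/7 turn
  gear 2: T2=14, direction=positive, advance = 26 mod 14 = 12 teeth = 12/14 turn
Gear 2: 26 mod 14 = 12
Fraction = 12 / 14 = 6/7 (gcd(12,14)=2) = 6/7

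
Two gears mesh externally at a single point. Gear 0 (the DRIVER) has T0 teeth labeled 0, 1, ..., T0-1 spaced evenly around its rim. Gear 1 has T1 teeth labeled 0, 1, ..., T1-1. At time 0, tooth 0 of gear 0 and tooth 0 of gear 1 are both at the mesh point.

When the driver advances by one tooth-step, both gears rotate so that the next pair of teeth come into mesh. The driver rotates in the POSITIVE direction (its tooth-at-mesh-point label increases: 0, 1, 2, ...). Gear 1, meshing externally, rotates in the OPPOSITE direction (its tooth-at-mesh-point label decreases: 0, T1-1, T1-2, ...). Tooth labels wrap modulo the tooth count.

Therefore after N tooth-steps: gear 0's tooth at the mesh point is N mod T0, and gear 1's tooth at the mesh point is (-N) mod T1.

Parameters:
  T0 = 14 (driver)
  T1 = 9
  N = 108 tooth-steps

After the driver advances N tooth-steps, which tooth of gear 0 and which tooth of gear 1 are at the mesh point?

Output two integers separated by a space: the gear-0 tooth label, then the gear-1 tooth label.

Answer: 10 0

Derivation:
Gear 0 (driver, T0=14): tooth at mesh = N mod T0
  108 = 7 * 14 + 10, so 108 mod 14 = 10
  gear 0 tooth = 10
Gear 1 (driven, T1=9): tooth at mesh = (-N) mod T1
  108 = 12 * 9 + 0, so 108 mod 9 = 0
  (-108) mod 9 = 0
Mesh after 108 steps: gear-0 tooth 10 meets gear-1 tooth 0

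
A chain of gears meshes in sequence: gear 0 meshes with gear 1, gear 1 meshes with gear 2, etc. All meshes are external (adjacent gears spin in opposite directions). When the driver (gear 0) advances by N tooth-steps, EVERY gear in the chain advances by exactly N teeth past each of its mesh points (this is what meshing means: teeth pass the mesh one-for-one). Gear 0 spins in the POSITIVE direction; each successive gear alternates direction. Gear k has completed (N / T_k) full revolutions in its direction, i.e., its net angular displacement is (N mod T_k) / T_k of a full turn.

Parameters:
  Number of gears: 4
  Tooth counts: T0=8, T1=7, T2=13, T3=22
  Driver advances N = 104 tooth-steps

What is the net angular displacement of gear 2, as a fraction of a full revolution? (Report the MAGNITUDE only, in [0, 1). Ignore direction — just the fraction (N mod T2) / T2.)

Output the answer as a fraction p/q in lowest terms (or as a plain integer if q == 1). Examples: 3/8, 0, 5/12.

Answer: 0

Derivation:
Chain of 4 gears, tooth counts: [8, 7, 13, 22]
  gear 0: T0=8, direction=positive, advance = 104 mod 8 = 0 teeth = 0/8 turn
  gear 1: T1=7, direction=negative, advance = 104 mod 7 = 6 teeth = 6/7 turn
  gear 2: T2=13, direction=positive, advance = 104 mod 13 = 0 teeth = 0/13 turn
  gear 3: T3=22, direction=negative, advance = 104 mod 22 = 16 teeth = 16/22 turn
Gear 2: 104 mod 13 = 0
Fraction = 0 / 13 = 0/1 (gcd(0,13)=13) = 0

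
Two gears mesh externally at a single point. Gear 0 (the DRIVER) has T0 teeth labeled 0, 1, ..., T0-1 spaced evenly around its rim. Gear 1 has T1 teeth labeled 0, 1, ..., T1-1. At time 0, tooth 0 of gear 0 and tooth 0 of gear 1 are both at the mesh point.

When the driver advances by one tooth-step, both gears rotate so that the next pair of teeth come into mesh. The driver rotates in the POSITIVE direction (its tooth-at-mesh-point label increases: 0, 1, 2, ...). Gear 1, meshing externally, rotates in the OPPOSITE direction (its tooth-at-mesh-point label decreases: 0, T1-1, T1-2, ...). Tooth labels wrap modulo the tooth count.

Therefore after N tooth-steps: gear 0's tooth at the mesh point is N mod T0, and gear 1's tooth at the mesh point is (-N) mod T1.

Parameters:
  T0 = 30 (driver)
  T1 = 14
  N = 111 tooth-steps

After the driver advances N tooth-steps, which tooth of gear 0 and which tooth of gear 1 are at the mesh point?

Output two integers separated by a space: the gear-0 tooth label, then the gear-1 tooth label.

Gear 0 (driver, T0=30): tooth at mesh = N mod T0
  111 = 3 * 30 + 21, so 111 mod 30 = 21
  gear 0 tooth = 21
Gear 1 (driven, T1=14): tooth at mesh = (-N) mod T1
  111 = 7 * 14 + 13, so 111 mod 14 = 13
  (-111) mod 14 = (-13) mod 14 = 14 - 13 = 1
Mesh after 111 steps: gear-0 tooth 21 meets gear-1 tooth 1

Answer: 21 1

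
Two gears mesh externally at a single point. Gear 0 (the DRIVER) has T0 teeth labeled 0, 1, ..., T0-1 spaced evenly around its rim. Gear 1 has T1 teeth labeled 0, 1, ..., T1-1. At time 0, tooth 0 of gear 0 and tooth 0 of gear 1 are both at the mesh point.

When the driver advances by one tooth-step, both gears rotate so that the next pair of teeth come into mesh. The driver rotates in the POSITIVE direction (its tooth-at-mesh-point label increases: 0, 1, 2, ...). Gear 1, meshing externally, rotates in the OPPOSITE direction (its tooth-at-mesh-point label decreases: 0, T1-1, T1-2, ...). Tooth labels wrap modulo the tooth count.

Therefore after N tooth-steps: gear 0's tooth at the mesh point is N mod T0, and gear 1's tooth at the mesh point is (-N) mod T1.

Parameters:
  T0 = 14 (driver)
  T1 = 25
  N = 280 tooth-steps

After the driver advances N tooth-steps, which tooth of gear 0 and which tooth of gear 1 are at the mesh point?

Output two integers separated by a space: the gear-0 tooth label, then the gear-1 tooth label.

Gear 0 (driver, T0=14): tooth at mesh = N mod T0
  280 = 20 * 14 + 0, so 280 mod 14 = 0
  gear 0 tooth = 0
Gear 1 (driven, T1=25): tooth at mesh = (-N) mod T1
  280 = 11 * 25 + 5, so 280 mod 25 = 5
  (-280) mod 25 = (-5) mod 25 = 25 - 5 = 20
Mesh after 280 steps: gear-0 tooth 0 meets gear-1 tooth 20

Answer: 0 20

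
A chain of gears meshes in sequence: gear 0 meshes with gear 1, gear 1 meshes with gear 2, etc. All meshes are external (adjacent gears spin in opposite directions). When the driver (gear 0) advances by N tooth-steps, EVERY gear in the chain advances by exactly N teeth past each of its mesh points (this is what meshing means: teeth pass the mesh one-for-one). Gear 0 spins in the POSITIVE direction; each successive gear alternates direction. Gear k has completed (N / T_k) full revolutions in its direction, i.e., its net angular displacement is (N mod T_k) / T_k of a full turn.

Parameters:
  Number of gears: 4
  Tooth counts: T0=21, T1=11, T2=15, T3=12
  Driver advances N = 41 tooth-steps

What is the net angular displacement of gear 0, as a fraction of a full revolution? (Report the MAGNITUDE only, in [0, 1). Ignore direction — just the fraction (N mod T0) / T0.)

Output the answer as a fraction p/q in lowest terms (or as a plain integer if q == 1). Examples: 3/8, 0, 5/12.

Chain of 4 gears, tooth counts: [21, 11, 15, 12]
  gear 0: T0=21, direction=positive, advance = 41 mod 21 = 20 teeth = 20/21 turn
  gear 1: T1=11, direction=negative, advance = 41 mod 11 = 8 teeth = 8/11 turn
  gear 2: T2=15, direction=positive, advance = 41 mod 15 = 11 teeth = 11/15 turn
  gear 3: T3=12, direction=negative, advance = 41 mod 12 = 5 teeth = 5/12 turn
Gear 0: 41 mod 21 = 20
Fraction = 20 / 21 = 20/21 (gcd(20,21)=1) = 20/21

Answer: 20/21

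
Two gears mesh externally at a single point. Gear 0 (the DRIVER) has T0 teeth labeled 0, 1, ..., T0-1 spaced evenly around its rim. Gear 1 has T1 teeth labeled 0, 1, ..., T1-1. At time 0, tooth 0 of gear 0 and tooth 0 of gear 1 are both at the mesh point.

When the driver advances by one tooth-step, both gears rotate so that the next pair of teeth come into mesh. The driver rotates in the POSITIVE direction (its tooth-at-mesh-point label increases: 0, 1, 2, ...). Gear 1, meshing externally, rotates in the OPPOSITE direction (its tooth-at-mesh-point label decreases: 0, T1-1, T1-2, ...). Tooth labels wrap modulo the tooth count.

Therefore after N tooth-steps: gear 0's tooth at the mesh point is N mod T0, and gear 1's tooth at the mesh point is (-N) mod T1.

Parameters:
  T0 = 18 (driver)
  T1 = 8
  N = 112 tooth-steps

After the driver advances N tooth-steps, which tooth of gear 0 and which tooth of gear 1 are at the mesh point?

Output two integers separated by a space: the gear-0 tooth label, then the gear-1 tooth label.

Gear 0 (driver, T0=18): tooth at mesh = N mod T0
  112 = 6 * 18 + 4, so 112 mod 18 = 4
  gear 0 tooth = 4
Gear 1 (driven, T1=8): tooth at mesh = (-N) mod T1
  112 = 14 * 8 + 0, so 112 mod 8 = 0
  (-112) mod 8 = 0
Mesh after 112 steps: gear-0 tooth 4 meets gear-1 tooth 0

Answer: 4 0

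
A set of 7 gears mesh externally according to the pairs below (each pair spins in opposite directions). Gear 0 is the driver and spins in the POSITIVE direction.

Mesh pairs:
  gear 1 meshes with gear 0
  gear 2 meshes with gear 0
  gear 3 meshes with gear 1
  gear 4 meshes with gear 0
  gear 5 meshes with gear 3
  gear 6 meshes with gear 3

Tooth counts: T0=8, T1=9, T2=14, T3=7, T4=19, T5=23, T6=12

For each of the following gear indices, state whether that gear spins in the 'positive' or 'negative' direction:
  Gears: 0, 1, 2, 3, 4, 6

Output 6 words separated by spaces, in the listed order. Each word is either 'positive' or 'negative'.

Answer: positive negative negative positive negative negative

Derivation:
Gear 0 (driver): positive (depth 0)
  gear 1: meshes with gear 0 -> depth 1 -> negative (opposite of gear 0)
  gear 2: meshes with gear 0 -> depth 1 -> negative (opposite of gear 0)
  gear 3: meshes with gear 1 -> depth 2 -> positive (opposite of gear 1)
  gear 4: meshes with gear 0 -> depth 1 -> negative (opposite of gear 0)
  gear 5: meshes with gear 3 -> depth 3 -> negative (opposite of gear 3)
  gear 6: meshes with gear 3 -> depth 3 -> negative (opposite of gear 3)
Queried indices 0, 1, 2, 3, 4, 6 -> positive, negative, negative, positive, negative, negative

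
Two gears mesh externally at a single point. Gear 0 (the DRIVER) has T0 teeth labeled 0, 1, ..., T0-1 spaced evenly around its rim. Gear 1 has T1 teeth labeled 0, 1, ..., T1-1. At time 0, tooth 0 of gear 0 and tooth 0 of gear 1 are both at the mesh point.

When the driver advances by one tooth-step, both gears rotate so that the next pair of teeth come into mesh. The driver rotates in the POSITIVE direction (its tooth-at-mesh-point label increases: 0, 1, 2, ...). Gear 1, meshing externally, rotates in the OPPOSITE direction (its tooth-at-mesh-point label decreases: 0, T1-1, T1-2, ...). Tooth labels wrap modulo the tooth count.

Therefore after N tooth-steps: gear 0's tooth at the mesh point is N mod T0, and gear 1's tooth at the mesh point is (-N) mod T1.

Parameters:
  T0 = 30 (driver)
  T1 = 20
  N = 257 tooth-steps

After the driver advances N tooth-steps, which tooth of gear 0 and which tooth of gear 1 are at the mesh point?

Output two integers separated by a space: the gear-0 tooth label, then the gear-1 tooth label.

Gear 0 (driver, T0=30): tooth at mesh = N mod T0
  257 = 8 * 30 + 17, so 257 mod 30 = 17
  gear 0 tooth = 17
Gear 1 (driven, T1=20): tooth at mesh = (-N) mod T1
  257 = 12 * 20 + 17, so 257 mod 20 = 17
  (-257) mod 20 = (-17) mod 20 = 20 - 17 = 3
Mesh after 257 steps: gear-0 tooth 17 meets gear-1 tooth 3

Answer: 17 3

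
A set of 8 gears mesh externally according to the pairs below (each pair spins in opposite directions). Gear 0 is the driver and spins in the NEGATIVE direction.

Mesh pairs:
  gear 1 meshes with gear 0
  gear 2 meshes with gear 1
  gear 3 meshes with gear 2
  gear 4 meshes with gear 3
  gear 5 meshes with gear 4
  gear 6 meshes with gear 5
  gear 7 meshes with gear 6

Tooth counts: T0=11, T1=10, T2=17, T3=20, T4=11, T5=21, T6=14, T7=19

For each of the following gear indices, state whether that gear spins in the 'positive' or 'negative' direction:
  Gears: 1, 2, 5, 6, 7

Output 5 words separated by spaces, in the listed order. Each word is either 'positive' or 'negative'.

Answer: positive negative positive negative positive

Derivation:
Gear 0 (driver): negative (depth 0)
  gear 1: meshes with gear 0 -> depth 1 -> positive (opposite of gear 0)
  gear 2: meshes with gear 1 -> depth 2 -> negative (opposite of gear 1)
  gear 3: meshes with gear 2 -> depth 3 -> positive (opposite of gear 2)
  gear 4: meshes with gear 3 -> depth 4 -> negative (opposite of gear 3)
  gear 5: meshes with gear 4 -> depth 5 -> positive (opposite of gear 4)
  gear 6: meshes with gear 5 -> depth 6 -> negative (opposite of gear 5)
  gear 7: meshes with gear 6 -> depth 7 -> positive (opposite of gear 6)
Queried indices 1, 2, 5, 6, 7 -> positive, negative, positive, negative, positive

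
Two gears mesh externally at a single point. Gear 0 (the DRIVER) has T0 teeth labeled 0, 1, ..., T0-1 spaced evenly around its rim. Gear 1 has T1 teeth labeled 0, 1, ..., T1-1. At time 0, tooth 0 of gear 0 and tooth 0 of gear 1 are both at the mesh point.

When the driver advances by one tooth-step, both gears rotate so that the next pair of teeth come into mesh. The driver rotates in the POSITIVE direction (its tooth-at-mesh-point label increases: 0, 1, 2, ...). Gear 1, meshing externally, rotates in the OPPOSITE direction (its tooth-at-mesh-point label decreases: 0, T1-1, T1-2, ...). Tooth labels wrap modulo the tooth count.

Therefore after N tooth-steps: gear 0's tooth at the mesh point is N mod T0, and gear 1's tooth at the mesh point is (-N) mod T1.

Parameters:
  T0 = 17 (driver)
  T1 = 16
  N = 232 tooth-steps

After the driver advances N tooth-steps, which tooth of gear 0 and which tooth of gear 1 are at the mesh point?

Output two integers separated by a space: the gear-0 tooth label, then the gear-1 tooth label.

Gear 0 (driver, T0=17): tooth at mesh = N mod T0
  232 = 13 * 17 + 11, so 232 mod 17 = 11
  gear 0 tooth = 11
Gear 1 (driven, T1=16): tooth at mesh = (-N) mod T1
  232 = 14 * 16 + 8, so 232 mod 16 = 8
  (-232) mod 16 = (-8) mod 16 = 16 - 8 = 8
Mesh after 232 steps: gear-0 tooth 11 meets gear-1 tooth 8

Answer: 11 8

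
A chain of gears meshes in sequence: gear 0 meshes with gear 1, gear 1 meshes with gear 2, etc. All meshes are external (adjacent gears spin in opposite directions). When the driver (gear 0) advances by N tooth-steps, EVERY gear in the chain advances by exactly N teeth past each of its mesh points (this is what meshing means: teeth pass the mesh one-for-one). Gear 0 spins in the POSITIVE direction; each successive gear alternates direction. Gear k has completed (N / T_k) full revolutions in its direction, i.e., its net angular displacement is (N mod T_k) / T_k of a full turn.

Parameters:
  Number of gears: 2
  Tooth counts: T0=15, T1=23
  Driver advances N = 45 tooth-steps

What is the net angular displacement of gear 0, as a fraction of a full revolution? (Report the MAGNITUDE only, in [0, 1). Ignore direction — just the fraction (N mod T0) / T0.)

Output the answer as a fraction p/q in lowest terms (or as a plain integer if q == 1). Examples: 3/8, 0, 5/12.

Answer: 0

Derivation:
Chain of 2 gears, tooth counts: [15, 23]
  gear 0: T0=15, direction=positive, advance = 45 mod 15 = 0 teeth = 0/15 turn
  gear 1: T1=23, direction=negative, advance = 45 mod 23 = 22 teeth = 22/23 turn
Gear 0: 45 mod 15 = 0
Fraction = 0 / 15 = 0/1 (gcd(0,15)=15) = 0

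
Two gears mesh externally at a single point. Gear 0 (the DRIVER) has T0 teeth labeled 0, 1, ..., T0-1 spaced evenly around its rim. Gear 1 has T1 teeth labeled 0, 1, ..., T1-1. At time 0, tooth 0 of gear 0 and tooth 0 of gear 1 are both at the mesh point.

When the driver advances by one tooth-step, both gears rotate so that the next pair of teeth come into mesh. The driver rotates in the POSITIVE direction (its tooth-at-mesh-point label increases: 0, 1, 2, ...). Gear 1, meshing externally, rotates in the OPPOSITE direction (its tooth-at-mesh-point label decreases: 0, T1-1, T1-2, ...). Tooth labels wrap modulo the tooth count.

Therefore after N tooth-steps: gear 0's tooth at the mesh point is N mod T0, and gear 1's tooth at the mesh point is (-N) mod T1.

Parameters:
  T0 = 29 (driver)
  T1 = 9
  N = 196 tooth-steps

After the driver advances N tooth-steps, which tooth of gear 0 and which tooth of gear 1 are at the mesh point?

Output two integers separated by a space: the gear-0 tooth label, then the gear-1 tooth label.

Gear 0 (driver, T0=29): tooth at mesh = N mod T0
  196 = 6 * 29 + 22, so 196 mod 29 = 22
  gear 0 tooth = 22
Gear 1 (driven, T1=9): tooth at mesh = (-N) mod T1
  196 = 21 * 9 + 7, so 196 mod 9 = 7
  (-196) mod 9 = (-7) mod 9 = 9 - 7 = 2
Mesh after 196 steps: gear-0 tooth 22 meets gear-1 tooth 2

Answer: 22 2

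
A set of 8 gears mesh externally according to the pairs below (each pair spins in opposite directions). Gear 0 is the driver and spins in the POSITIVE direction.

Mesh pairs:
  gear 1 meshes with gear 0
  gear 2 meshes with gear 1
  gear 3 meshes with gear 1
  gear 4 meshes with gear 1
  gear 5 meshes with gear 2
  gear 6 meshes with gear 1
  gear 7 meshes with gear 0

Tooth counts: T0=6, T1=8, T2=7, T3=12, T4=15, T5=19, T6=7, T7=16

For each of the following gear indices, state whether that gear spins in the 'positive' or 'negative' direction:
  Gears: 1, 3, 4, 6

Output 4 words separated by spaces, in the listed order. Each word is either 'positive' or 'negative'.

Gear 0 (driver): positive (depth 0)
  gear 1: meshes with gear 0 -> depth 1 -> negative (opposite of gear 0)
  gear 2: meshes with gear 1 -> depth 2 -> positive (opposite of gear 1)
  gear 3: meshes with gear 1 -> depth 2 -> positive (opposite of gear 1)
  gear 4: meshes with gear 1 -> depth 2 -> positive (opposite of gear 1)
  gear 5: meshes with gear 2 -> depth 3 -> negative (opposite of gear 2)
  gear 6: meshes with gear 1 -> depth 2 -> positive (opposite of gear 1)
  gear 7: meshes with gear 0 -> depth 1 -> negative (opposite of gear 0)
Queried indices 1, 3, 4, 6 -> negative, positive, positive, positive

Answer: negative positive positive positive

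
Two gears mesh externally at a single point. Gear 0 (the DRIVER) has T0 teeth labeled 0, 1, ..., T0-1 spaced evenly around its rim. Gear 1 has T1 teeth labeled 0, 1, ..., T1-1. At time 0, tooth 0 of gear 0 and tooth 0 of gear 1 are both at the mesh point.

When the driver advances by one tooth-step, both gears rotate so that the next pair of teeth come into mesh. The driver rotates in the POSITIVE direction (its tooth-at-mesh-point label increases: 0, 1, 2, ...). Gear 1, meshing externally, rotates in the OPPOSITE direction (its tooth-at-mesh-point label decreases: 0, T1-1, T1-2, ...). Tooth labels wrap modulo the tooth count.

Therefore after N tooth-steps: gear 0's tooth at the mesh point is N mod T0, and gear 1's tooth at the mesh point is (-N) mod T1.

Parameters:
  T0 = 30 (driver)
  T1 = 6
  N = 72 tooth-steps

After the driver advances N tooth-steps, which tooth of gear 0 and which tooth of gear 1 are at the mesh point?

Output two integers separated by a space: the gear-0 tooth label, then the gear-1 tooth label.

Gear 0 (driver, T0=30): tooth at mesh = N mod T0
  72 = 2 * 30 + 12, so 72 mod 30 = 12
  gear 0 tooth = 12
Gear 1 (driven, T1=6): tooth at mesh = (-N) mod T1
  72 = 12 * 6 + 0, so 72 mod 6 = 0
  (-72) mod 6 = 0
Mesh after 72 steps: gear-0 tooth 12 meets gear-1 tooth 0

Answer: 12 0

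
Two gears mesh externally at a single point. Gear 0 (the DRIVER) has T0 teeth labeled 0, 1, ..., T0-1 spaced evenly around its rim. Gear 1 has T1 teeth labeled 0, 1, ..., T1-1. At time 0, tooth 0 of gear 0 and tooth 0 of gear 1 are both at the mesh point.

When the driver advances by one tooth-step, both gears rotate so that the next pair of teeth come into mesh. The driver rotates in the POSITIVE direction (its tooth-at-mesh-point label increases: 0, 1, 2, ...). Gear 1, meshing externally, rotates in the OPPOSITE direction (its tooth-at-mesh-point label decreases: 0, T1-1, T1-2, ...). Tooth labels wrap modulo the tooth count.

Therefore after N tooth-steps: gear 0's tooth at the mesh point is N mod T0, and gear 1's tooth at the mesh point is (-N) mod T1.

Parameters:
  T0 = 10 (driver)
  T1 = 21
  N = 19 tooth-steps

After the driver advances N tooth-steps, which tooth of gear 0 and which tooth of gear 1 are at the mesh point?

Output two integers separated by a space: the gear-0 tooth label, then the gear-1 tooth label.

Gear 0 (driver, T0=10): tooth at mesh = N mod T0
  19 = 1 * 10 + 9, so 19 mod 10 = 9
  gear 0 tooth = 9
Gear 1 (driven, T1=21): tooth at mesh = (-N) mod T1
  19 = 0 * 21 + 19, so 19 mod 21 = 19
  (-19) mod 21 = (-19) mod 21 = 21 - 19 = 2
Mesh after 19 steps: gear-0 tooth 9 meets gear-1 tooth 2

Answer: 9 2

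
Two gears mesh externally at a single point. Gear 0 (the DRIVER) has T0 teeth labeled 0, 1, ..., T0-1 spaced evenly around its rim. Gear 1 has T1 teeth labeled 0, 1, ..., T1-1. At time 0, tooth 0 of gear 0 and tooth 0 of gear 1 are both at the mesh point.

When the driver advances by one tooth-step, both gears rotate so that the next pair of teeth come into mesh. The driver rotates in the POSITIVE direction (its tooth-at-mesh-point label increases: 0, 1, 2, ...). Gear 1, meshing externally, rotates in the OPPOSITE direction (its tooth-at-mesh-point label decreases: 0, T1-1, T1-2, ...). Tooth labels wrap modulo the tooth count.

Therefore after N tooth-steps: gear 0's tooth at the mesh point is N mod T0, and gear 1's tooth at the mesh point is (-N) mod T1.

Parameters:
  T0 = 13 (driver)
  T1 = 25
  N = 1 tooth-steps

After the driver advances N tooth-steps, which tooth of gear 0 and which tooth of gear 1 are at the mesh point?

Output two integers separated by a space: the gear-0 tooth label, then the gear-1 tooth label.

Answer: 1 24

Derivation:
Gear 0 (driver, T0=13): tooth at mesh = N mod T0
  1 = 0 * 13 + 1, so 1 mod 13 = 1
  gear 0 tooth = 1
Gear 1 (driven, T1=25): tooth at mesh = (-N) mod T1
  1 = 0 * 25 + 1, so 1 mod 25 = 1
  (-1) mod 25 = (-1) mod 25 = 25 - 1 = 24
Mesh after 1 steps: gear-0 tooth 1 meets gear-1 tooth 24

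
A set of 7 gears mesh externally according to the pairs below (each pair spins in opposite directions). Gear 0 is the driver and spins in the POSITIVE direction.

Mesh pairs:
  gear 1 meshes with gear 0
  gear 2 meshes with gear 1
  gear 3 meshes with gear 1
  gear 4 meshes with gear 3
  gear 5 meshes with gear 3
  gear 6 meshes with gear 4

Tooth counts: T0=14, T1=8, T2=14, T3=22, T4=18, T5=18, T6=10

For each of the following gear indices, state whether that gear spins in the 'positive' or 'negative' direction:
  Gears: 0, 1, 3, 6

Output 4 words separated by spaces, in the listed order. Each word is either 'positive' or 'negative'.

Gear 0 (driver): positive (depth 0)
  gear 1: meshes with gear 0 -> depth 1 -> negative (opposite of gear 0)
  gear 2: meshes with gear 1 -> depth 2 -> positive (opposite of gear 1)
  gear 3: meshes with gear 1 -> depth 2 -> positive (opposite of gear 1)
  gear 4: meshes with gear 3 -> depth 3 -> negative (opposite of gear 3)
  gear 5: meshes with gear 3 -> depth 3 -> negative (opposite of gear 3)
  gear 6: meshes with gear 4 -> depth 4 -> positive (opposite of gear 4)
Queried indices 0, 1, 3, 6 -> positive, negative, positive, positive

Answer: positive negative positive positive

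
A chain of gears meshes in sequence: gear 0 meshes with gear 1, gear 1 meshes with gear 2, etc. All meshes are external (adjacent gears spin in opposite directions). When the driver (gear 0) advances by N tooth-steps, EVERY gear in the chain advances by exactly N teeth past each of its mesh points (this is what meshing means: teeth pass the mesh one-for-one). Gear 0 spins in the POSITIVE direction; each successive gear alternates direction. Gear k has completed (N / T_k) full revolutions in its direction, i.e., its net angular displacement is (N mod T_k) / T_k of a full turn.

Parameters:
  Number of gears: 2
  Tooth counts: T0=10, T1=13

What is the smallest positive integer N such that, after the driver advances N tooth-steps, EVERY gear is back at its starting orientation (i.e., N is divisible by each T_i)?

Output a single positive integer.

Answer: 130

Derivation:
Gear k returns to start when N is a multiple of T_k.
All gears at start simultaneously when N is a common multiple of [10, 13]; the smallest such N is lcm(10, 13).
Start: lcm = T0 = 10
Fold in T1=13: gcd(10, 13) = 1; lcm(10, 13) = 10 * 13 / 1 = 130 / 1 = 130
Full cycle length = 130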